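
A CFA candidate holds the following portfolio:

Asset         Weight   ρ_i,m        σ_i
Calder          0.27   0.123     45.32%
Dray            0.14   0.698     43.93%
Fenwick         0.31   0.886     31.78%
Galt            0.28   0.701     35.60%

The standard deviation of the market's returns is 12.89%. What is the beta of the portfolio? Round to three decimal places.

1.669

β_Calder = 0.123 × 45.32% / 12.89% = 0.4325
β_Dray = 0.698 × 43.93% / 12.89% = 2.3788
β_Fenwick = 0.886 × 31.78% / 12.89% = 2.1844
β_Galt = 0.701 × 35.60% / 12.89% = 1.9360
β_P = Σ w_i β_i = 0.27×0.4325 + 0.14×2.3788 + 0.31×2.1844 + 0.28×1.9360 = 1.6691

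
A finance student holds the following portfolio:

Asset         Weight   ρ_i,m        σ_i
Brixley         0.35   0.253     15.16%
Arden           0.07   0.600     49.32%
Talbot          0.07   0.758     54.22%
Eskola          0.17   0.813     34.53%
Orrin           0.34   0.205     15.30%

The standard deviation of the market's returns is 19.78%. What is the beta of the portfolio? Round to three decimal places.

0.613

β_Brixley = 0.253 × 15.16% / 19.78% = 0.1939
β_Arden = 0.600 × 49.32% / 19.78% = 1.4961
β_Talbot = 0.758 × 54.22% / 19.78% = 2.0778
β_Eskola = 0.813 × 34.53% / 19.78% = 1.4193
β_Orrin = 0.205 × 15.30% / 19.78% = 0.1586
β_P = Σ w_i β_i = 0.35×0.1939 + 0.07×1.4961 + 0.07×2.0778 + 0.17×1.4193 + 0.34×0.1586 = 0.6132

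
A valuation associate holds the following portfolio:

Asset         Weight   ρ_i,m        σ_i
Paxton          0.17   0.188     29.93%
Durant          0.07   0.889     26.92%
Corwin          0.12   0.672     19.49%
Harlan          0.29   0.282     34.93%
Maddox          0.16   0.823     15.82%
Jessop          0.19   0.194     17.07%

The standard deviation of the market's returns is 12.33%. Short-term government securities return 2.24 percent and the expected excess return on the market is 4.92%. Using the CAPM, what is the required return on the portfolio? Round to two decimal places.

6.14%

β_Paxton = 0.188 × 29.93% / 12.33% = 0.4564
β_Durant = 0.889 × 26.92% / 12.33% = 1.9409
β_Corwin = 0.672 × 19.49% / 12.33% = 1.0622
β_Harlan = 0.282 × 34.93% / 12.33% = 0.7989
β_Maddox = 0.823 × 15.82% / 12.33% = 1.0559
β_Jessop = 0.194 × 17.07% / 12.33% = 0.2686
β_P = Σ w_i β_i = 0.17×0.4564 + 0.07×1.9409 + 0.12×1.0622 + 0.29×0.7989 + 0.16×1.0559 + 0.19×0.2686 = 0.7926
E(R_P) = R_f + β_P × MRP = 2.24% + 0.7926 × 4.92% = 6.14%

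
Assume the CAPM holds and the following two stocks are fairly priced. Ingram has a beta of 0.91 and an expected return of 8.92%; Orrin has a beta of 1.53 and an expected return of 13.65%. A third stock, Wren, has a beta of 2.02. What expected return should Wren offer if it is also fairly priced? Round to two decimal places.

MRP (SML slope) = (13.65% − 8.92%) / (1.53 − 0.91) = 4.73% / 0.62 = 7.6290%
R_f (intercept) = 8.92% − 0.91 × 7.6290% = 1.9776%
E(R_Wren) = R_f + β × MRP = 1.9776% + 2.02 × 7.6290% = 17.39%

17.39%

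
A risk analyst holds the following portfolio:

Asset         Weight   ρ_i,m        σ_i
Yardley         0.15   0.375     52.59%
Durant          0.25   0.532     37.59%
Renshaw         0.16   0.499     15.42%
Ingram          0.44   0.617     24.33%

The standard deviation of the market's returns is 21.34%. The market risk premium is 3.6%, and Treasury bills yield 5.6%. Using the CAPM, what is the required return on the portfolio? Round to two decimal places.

8.26%

β_Yardley = 0.375 × 52.59% / 21.34% = 0.9241
β_Durant = 0.532 × 37.59% / 21.34% = 0.9371
β_Renshaw = 0.499 × 15.42% / 21.34% = 0.3606
β_Ingram = 0.617 × 24.33% / 21.34% = 0.7034
β_P = Σ w_i β_i = 0.15×0.9241 + 0.25×0.9371 + 0.16×0.3606 + 0.44×0.7034 = 0.7401
E(R_P) = R_f + β_P × MRP = 5.6% + 0.7401 × 3.6% = 8.26%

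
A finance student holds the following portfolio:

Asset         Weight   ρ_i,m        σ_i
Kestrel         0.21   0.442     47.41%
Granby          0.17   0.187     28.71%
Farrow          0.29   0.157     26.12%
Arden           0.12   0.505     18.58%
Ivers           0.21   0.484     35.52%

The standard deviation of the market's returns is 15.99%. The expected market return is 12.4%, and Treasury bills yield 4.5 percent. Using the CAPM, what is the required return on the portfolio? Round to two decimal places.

10.05%

β_Kestrel = 0.442 × 47.41% / 15.99% = 1.3105
β_Granby = 0.187 × 28.71% / 15.99% = 0.3358
β_Farrow = 0.157 × 26.12% / 15.99% = 0.2565
β_Arden = 0.505 × 18.58% / 15.99% = 0.5868
β_Ivers = 0.484 × 35.52% / 15.99% = 1.0752
β_P = Σ w_i β_i = 0.21×1.3105 + 0.17×0.3358 + 0.29×0.2565 + 0.12×0.5868 + 0.21×1.0752 = 0.7029
MRP = 12.4% − 4.5% = 7.90%
E(R_P) = R_f + β_P × MRP = 4.5% + 0.7029 × 7.9% = 10.05%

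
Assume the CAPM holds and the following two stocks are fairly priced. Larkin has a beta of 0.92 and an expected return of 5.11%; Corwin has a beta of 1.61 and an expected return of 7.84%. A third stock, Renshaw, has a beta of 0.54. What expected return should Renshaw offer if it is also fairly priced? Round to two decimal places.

MRP (SML slope) = (7.84% − 5.11%) / (1.61 − 0.92) = 2.73% / 0.69 = 3.9565%
R_f (intercept) = 5.11% − 0.92 × 3.9565% = 1.4700%
E(R_Renshaw) = R_f + β × MRP = 1.4700% + 0.54 × 3.9565% = 3.61%

3.61%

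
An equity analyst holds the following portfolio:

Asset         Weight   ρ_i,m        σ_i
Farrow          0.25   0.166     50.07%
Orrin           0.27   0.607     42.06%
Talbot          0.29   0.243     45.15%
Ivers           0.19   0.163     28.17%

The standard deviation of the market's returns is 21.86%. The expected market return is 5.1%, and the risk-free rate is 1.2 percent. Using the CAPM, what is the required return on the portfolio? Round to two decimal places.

β_Farrow = 0.166 × 50.07% / 21.86% = 0.3802
β_Orrin = 0.607 × 42.06% / 21.86% = 1.1679
β_Talbot = 0.243 × 45.15% / 21.86% = 0.5019
β_Ivers = 0.163 × 28.17% / 21.86% = 0.2101
β_P = Σ w_i β_i = 0.25×0.3802 + 0.27×1.1679 + 0.29×0.5019 + 0.19×0.2101 = 0.5959
MRP = 5.1% − 1.2% = 3.90%
E(R_P) = R_f + β_P × MRP = 1.2% + 0.5959 × 3.9% = 3.52%

3.52%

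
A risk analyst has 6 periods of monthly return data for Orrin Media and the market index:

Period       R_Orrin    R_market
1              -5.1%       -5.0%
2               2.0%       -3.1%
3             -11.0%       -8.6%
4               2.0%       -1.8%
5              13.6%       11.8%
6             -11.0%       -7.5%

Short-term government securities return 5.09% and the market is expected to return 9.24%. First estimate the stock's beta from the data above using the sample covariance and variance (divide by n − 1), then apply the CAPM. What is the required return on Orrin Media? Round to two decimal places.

Mean R_i = (-5.1 + 2.0 − 11.0 + 2.0 + 13.6 − 11.0) / 6 = -1.5833%
Mean R_m = (-5.0 − 3.1 − 8.6 − 1.8 + 11.8 − 7.5) / 6 = -2.3667%
Σ(R_i − R̄_i)(R_m − R̄_m) = 330.7967  ⇒  Cov = 330.7967 / 5 = 66.1593
Σ(R_m − R̄_m)² = 273.6933  ⇒  Var(R_m) = 273.6933 / 5 = 54.7387
β = Cov / Var(R_m) = 66.1593 / 54.7387 = 1.2086
MRP = 9.24% − 5.09% = 4.15%
E(R) = R_f + β × MRP = 5.09% + 1.2086 × 4.15% = 10.11%

10.11%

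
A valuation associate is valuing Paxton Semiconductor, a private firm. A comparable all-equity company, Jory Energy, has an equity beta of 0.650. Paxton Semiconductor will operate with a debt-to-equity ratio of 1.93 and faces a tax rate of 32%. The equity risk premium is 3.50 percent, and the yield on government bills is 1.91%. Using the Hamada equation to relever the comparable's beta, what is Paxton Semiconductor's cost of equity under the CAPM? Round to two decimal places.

7.17%

β_L = β_U × [1 + (1 − t)(D/E)] = 0.650 × [1 + (1 − 0.32) × 1.93]
    = 0.650 × [1 + 0.68 × 1.93] = 0.650 × 2.3124 = 1.5031
E(R) = R_f + β_L × MRP = 1.91% + 1.5031 × 3.50% = 7.17%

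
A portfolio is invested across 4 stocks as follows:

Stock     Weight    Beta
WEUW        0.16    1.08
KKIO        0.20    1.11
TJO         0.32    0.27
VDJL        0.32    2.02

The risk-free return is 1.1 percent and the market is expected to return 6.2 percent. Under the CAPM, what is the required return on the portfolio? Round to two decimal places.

β_P = Σ w_i β_i = 0.16×1.08 + 0.20×1.11 + 0.32×0.27 + 0.32×2.02 = 1.1276
MRP = 6.2% − 1.1% = 5.10%
E(R_P) = R_f + β_P × MRP = 1.1% + 1.1276 × 5.1% = 6.85%

6.85%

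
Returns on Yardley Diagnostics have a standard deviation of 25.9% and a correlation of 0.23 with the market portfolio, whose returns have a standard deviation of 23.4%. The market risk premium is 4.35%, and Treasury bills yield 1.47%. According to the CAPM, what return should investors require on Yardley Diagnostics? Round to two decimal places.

2.58%

β = ρ × σ_i / σ_m = 0.23 × 25.9% / 23.4% = 0.2546
E(R) = 1.47% + 0.2546 × 4.35% = 2.58%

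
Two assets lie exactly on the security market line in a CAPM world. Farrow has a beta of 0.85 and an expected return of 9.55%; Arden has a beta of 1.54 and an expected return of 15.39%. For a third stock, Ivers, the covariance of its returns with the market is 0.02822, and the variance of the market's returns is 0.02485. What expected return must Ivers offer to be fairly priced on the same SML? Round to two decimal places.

11.97%

MRP = (15.39% − 9.55%) / (1.54 − 0.85) = 8.4638%
R_f = 9.55% − 0.85 × 8.4638% = 2.3558%
β_Ivers = Cov / Var(R_m) = 0.02822 / 0.02485 = 1.1356
E(R_Ivers) = R_f + β × MRP = 2.3558% + 1.1356 × 8.4638% = 11.97%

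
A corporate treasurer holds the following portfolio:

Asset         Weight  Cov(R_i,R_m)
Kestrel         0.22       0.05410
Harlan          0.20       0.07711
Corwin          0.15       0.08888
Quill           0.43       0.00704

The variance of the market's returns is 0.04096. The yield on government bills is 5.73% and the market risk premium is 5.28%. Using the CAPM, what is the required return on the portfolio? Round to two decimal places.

β_Kestrel = 0.05410 / 0.04096 = 1.3208
β_Harlan = 0.07711 / 0.04096 = 1.8826
β_Corwin = 0.08888 / 0.04096 = 2.1699
β_Quill = 0.00704 / 0.04096 = 0.1719
β_P = Σ w_i β_i = 0.22×1.3208 + 0.20×1.8826 + 0.15×2.1699 + 0.43×0.1719 = 1.0665
E(R_P) = R_f + β_P × MRP = 5.73% + 1.0665 × 5.28% = 11.36%

11.36%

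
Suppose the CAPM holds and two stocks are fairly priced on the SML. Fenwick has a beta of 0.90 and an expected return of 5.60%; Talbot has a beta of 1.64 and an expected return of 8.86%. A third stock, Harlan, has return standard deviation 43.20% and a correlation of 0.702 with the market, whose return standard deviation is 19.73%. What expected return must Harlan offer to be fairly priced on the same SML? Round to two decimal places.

8.41%

MRP = (8.86% − 5.60%) / (1.64 − 0.90) = 4.4054%
R_f = 5.60% − 0.90 × 4.4054% = 1.6351%
β_Harlan = ρ·σ_i/σ_m = 0.702 × 43.20 / 19.73 = 1.5371
E(R_Harlan) = R_f + β × MRP = 1.6351% + 1.5371 × 4.4054% = 8.41%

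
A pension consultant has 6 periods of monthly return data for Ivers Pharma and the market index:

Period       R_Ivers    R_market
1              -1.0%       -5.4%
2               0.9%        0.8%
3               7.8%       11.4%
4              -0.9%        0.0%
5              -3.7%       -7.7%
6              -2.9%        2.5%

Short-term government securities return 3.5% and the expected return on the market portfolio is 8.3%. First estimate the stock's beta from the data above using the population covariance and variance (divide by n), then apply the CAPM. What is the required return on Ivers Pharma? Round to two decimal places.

5.98%

Mean R_i = (-1.0 + 0.9 + 7.8 − 0.9 − 3.7 − 2.9) / 6 = 0.0333%
Mean R_m = (-5.4 + 0.8 + 11.4 + 0.0 − 7.7 + 2.5) / 6 = 0.2667%
Σ(R_i − R̄_i)(R_m − R̄_m) = 116.2267  ⇒  Cov = 116.2267 / 6 = 19.3711
Σ(R_m − R̄_m)² = 224.8733  ⇒  Var(R_m) = 224.8733 / 6 = 37.4789
β = Cov / Var(R_m) = 19.3711 / 37.4789 = 0.5169
MRP = 8.3% − 3.5% = 4.80%
E(R) = R_f + β × MRP = 3.5% + 0.5169 × 4.8% = 5.98%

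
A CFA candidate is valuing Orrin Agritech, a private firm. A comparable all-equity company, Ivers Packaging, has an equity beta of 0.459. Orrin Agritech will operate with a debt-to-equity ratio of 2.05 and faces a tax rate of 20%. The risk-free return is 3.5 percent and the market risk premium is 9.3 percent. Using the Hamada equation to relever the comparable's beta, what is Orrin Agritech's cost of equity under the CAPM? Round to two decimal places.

14.77%

β_L = β_U × [1 + (1 − t)(D/E)] = 0.459 × [1 + (1 − 0.20) × 2.05]
    = 0.459 × [1 + 0.80 × 2.05] = 0.459 × 2.6400 = 1.2118
E(R) = R_f + β_L × MRP = 3.5% + 1.2118 × 9.3% = 14.77%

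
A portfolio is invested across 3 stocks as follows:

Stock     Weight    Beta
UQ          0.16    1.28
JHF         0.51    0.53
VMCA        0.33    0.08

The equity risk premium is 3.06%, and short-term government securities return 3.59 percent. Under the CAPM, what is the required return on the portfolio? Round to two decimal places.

β_P = Σ w_i β_i = 0.16×1.28 + 0.51×0.53 + 0.33×0.08 = 0.5015
E(R_P) = R_f + β_P × MRP = 3.59% + 0.5015 × 3.06% = 5.12%

5.12%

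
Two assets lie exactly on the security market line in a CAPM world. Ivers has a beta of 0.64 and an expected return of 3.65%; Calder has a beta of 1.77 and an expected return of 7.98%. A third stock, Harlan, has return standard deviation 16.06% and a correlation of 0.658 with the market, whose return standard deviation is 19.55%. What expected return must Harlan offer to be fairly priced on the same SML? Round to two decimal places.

3.27%

MRP = (7.98% − 3.65%) / (1.77 − 0.64) = 3.8319%
R_f = 3.65% − 0.64 × 3.8319% = 1.1976%
β_Harlan = ρ·σ_i/σ_m = 0.658 × 16.06 / 19.55 = 0.5405
E(R_Harlan) = R_f + β × MRP = 1.1976% + 0.5405 × 3.8319% = 3.27%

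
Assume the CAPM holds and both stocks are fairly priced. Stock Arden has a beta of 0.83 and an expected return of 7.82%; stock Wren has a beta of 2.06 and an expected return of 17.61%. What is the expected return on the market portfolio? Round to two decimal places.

9.17%

Both satisfy E(R) = R_f + β·MRP, so the slope of the SML is
MRP = (17.61% − 7.82%) / (2.06 − 0.83) = 9.79% / 1.23 = 7.9593%
R_f = E(R_Arden) − β_Arden·MRP = 7.82% − 0.83 × 7.9593% = 1.2138%
E(R_m) = R_f + MRP = 1.2138% + 7.9593% = 9.17%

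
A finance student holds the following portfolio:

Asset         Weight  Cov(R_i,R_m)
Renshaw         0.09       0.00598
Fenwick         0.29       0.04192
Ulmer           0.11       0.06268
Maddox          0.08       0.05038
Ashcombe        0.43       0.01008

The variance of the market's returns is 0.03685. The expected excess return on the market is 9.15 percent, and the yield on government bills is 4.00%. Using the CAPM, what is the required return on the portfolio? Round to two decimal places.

10.94%

β_Renshaw = 0.00598 / 0.03685 = 0.1623
β_Fenwick = 0.04192 / 0.03685 = 1.1376
β_Ulmer = 0.06268 / 0.03685 = 1.7009
β_Maddox = 0.05038 / 0.03685 = 1.3672
β_Ashcombe = 0.01008 / 0.03685 = 0.2735
β_P = Σ w_i β_i = 0.09×0.1623 + 0.29×1.1376 + 0.11×1.7009 + 0.08×1.3672 + 0.43×0.2735 = 0.7586
E(R_P) = R_f + β_P × MRP = 4.00% + 0.7586 × 9.15% = 10.94%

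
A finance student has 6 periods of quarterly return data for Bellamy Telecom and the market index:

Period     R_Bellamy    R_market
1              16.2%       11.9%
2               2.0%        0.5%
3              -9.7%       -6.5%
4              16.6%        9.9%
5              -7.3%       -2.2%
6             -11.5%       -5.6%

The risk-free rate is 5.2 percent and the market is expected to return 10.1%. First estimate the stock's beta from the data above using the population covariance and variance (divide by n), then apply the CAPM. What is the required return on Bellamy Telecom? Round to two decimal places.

13.06%

Mean R_i = (16.2 + 2.0 − 9.7 + 16.6 − 7.3 − 11.5) / 6 = 1.0500%
Mean R_m = (11.9 + 0.5 − 6.5 + 9.9 − 2.2 − 5.6) / 6 = 1.3333%
Σ(R_i − R̄_i)(R_m − R̄_m) = 493.2300  ⇒  Cov = 493.2300 / 6 = 82.2050
Σ(R_m − R̄_m)² = 307.6533  ⇒  Var(R_m) = 307.6533 / 6 = 51.2756
β = Cov / Var(R_m) = 82.2050 / 51.2756 = 1.6032
MRP = 10.1% − 5.2% = 4.90%
E(R) = R_f + β × MRP = 5.2% + 1.6032 × 4.9% = 13.06%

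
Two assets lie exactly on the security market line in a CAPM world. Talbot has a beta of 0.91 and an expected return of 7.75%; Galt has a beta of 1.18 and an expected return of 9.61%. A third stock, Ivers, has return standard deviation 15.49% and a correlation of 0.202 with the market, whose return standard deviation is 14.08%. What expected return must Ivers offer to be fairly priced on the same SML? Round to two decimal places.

3.01%

MRP = (9.61% − 7.75%) / (1.18 − 0.91) = 6.8889%
R_f = 7.75% − 0.91 × 6.8889% = 1.4811%
β_Ivers = ρ·σ_i/σ_m = 0.202 × 15.49 / 14.08 = 0.2222
E(R_Ivers) = R_f + β × MRP = 1.4811% + 0.2222 × 6.8889% = 3.01%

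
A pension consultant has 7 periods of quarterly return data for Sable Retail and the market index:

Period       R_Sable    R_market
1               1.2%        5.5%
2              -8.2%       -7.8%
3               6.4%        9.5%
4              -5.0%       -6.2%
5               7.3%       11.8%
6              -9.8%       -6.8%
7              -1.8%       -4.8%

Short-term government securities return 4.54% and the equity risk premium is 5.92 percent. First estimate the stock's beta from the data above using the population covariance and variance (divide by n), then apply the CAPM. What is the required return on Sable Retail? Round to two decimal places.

9.04%

Mean R_i = (1.2 − 8.2 + 6.4 − 5.0 + 7.3 − 9.8 − 1.8) / 7 = -1.4143%
Mean R_m = (5.5 − 7.8 + 9.5 − 6.2 + 11.8 − 6.8 − 4.8) / 7 = 0.1714%
Σ(R_i − R̄_i)(R_m − R̄_m) = 325.4771  ⇒  Cov = 325.4771 / 7 = 46.4967
Σ(R_m − R̄_m)² = 428.0943  ⇒  Var(R_m) = 428.0943 / 7 = 61.1563
β = Cov / Var(R_m) = 46.4967 / 61.1563 = 0.7603
E(R) = R_f + β × MRP = 4.54% + 0.7603 × 5.92% = 9.04%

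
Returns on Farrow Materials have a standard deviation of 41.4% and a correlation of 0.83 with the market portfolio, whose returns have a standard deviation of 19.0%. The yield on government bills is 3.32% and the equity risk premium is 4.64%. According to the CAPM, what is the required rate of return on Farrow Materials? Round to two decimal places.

β = ρ × σ_i / σ_m = 0.83 × 41.4% / 19.0% = 1.8085
E(R) = 3.32% + 1.8085 × 4.64% = 11.71%

11.71%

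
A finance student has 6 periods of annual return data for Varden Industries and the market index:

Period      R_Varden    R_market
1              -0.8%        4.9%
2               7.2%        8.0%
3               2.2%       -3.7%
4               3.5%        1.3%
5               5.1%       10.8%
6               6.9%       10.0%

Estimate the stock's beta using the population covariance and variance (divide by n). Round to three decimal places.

0.309

Mean R_i = (-0.8 + 7.2 + 2.2 + 3.5 + 5.1 + 6.9) / 6 = 4.0167%
Mean R_m = (4.9 + 8.0 − 3.7 + 1.3 + 10.8 + 10.0) / 6 = 5.2167%
Σ(R_i − R̄_i)(R_m − R̄_m) = 48.4483  ⇒  Cov = 48.4483 / 6 = 8.0747
Σ(R_m − R̄_m)² = 156.7483  ⇒  Var(R_m) = 156.7483 / 6 = 26.1247
β = Cov / Var(R_m) = 8.0747 / 26.1247 = 0.3091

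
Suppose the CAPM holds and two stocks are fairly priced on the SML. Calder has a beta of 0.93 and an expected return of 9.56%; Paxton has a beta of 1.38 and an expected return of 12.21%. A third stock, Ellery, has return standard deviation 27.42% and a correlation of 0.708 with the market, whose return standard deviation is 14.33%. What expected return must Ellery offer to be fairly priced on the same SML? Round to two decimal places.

12.06%

MRP = (12.21% − 9.56%) / (1.38 − 0.93) = 5.8889%
R_f = 9.56% − 0.93 × 5.8889% = 4.0833%
β_Ellery = ρ·σ_i/σ_m = 0.708 × 27.42 / 14.33 = 1.3547
E(R_Ellery) = R_f + β × MRP = 4.0833% + 1.3547 × 5.8889% = 12.06%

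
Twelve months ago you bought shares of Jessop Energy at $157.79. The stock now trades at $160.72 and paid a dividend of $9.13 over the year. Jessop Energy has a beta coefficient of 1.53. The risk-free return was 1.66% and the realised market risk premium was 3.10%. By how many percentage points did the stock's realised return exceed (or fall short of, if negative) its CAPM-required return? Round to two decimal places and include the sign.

+1.24%

Realised HPR = (P1 + D1 − P0) / P0 = (160.72 + 9.13 − 157.79) / 157.79 = 12.06 / 157.79 = 7.6431%
CAPM required = R_f + β·MRP = 1.66% + 1.53 × 3.10% = 6.4030%
α = realised − required = 7.6431% − 6.4030% = +1.24%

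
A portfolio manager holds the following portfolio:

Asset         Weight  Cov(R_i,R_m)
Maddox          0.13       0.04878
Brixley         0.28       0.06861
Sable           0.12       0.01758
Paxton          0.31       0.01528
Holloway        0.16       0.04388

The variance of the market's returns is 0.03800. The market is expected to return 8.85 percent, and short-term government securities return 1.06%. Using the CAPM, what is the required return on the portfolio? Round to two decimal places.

β_Maddox = 0.04878 / 0.03800 = 1.2837
β_Brixley = 0.06861 / 0.03800 = 1.8055
β_Sable = 0.01758 / 0.03800 = 0.4626
β_Paxton = 0.01528 / 0.03800 = 0.4021
β_Holloway = 0.04388 / 0.03800 = 1.1547
β_P = Σ w_i β_i = 0.13×1.2837 + 0.28×1.8055 + 0.12×0.4626 + 0.31×0.4021 + 0.16×1.1547 = 1.0373
MRP = 8.85% − 1.06% = 7.79%
E(R_P) = R_f + β_P × MRP = 1.06% + 1.0373 × 7.79% = 9.14%

9.14%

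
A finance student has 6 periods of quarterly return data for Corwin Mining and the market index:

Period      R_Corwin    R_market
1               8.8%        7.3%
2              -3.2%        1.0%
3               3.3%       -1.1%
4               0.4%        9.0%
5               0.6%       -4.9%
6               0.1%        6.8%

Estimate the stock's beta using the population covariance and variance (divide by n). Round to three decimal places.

Mean R_i = (8.8 − 3.2 + 3.3 + 0.4 + 0.6 + 0.1) / 6 = 1.6667%
Mean R_m = (7.3 + 1.0 − 1.1 + 9.0 − 4.9 + 6.8) / 6 = 3.0167%
Σ(R_i − R̄_i)(R_m − R̄_m) = 28.5833  ⇒  Cov = 28.5833 / 6 = 4.7639
Σ(R_m − R̄_m)² = 152.1483  ⇒  Var(R_m) = 152.1483 / 6 = 25.3581
β = Cov / Var(R_m) = 4.7639 / 25.3581 = 0.1879

0.188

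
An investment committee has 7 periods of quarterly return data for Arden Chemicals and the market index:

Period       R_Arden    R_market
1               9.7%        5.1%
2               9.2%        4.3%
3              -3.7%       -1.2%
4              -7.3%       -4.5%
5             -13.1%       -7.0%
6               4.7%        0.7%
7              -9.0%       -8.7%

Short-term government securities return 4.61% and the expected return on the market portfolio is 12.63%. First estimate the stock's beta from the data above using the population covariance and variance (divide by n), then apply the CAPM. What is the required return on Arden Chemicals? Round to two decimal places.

Mean R_i = (9.7 + 9.2 − 3.7 − 7.3 − 13.1 + 4.7 − 9.0) / 7 = -1.3571%
Mean R_m = (5.1 + 4.3 − 1.2 − 4.5 − 7.0 + 0.7 − 8.7) / 7 = -1.6143%
Σ(R_i − R̄_i)(R_m − R̄_m) = 284.2743  ⇒  Cov = 284.2743 / 7 = 40.6106
Σ(R_m − R̄_m)² = 173.1286  ⇒  Var(R_m) = 173.1286 / 7 = 24.7327
β = Cov / Var(R_m) = 40.6106 / 24.7327 = 1.6420
MRP = 12.63% − 4.61% = 8.02%
E(R) = R_f + β × MRP = 4.61% + 1.6420 × 8.02% = 17.78%

17.78%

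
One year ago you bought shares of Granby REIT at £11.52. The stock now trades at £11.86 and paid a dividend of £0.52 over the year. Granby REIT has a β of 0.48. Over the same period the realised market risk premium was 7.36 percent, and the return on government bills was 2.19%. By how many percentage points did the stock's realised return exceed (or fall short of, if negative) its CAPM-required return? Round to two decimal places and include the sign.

+1.74%

Realised HPR = (P1 + D1 − P0) / P0 = (11.86 + 0.52 − 11.52) / 11.52 = 0.86 / 11.52 = 7.4653%
CAPM required = R_f + β·MRP = 2.19% + 0.48 × 7.36% = 5.7228%
α = realised − required = 7.4653% − 5.7228% = +1.74%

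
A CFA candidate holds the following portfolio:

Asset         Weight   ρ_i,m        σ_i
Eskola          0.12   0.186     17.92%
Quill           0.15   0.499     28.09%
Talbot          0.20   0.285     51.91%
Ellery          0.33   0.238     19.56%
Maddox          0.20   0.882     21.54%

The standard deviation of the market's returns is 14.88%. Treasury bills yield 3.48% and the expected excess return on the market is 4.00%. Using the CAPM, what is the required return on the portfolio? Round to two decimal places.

β_Eskola = 0.186 × 17.92% / 14.88% = 0.2240
β_Quill = 0.499 × 28.09% / 14.88% = 0.9420
β_Talbot = 0.285 × 51.91% / 14.88% = 0.9942
β_Ellery = 0.238 × 19.56% / 14.88% = 0.3129
β_Maddox = 0.882 × 21.54% / 14.88% = 1.2768
β_P = Σ w_i β_i = 0.12×0.2240 + 0.15×0.9420 + 0.20×0.9942 + 0.33×0.3129 + 0.20×1.2768 = 0.7256
E(R_P) = R_f + β_P × MRP = 3.48% + 0.7256 × 4.00% = 6.38%

6.38%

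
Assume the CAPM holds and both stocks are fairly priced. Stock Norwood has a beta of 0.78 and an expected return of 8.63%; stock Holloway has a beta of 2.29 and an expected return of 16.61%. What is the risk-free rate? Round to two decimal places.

4.51%

Both satisfy E(R) = R_f + β·MRP, so the slope of the SML is
MRP = (16.61% − 8.63%) / (2.29 − 0.78) = 7.98% / 1.51 = 5.2848%
R_f = E(R_Norwood) − β_Norwood·MRP = 8.63% − 0.78 × 5.2848% = 4.5079%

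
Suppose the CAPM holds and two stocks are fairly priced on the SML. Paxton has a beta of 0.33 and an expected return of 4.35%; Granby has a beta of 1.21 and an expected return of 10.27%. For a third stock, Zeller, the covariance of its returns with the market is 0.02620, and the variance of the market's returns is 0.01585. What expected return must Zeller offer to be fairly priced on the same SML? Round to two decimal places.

MRP = (10.27% − 4.35%) / (1.21 − 0.33) = 6.7273%
R_f = 4.35% − 0.33 × 6.7273% = 2.1300%
β_Zeller = Cov / Var(R_m) = 0.02620 / 0.01585 = 1.6530
E(R_Zeller) = R_f + β × MRP = 2.1300% + 1.6530 × 6.7273% = 13.25%

13.25%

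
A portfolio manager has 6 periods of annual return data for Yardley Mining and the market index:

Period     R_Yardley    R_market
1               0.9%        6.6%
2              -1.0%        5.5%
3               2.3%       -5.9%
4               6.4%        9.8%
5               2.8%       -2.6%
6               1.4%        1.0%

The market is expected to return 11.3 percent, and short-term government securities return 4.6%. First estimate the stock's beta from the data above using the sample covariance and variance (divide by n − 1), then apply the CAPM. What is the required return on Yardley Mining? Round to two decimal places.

Mean R_i = (0.9 − 1.0 + 2.3 + 6.4 + 2.8 + 1.4) / 6 = 2.1333%
Mean R_m = (6.6 + 5.5 − 5.9 + 9.8 − 2.6 + 1.0) / 6 = 2.4000%
Σ(R_i − R̄_i)(R_m − R̄_m) = 12.9900  ⇒  Cov = 12.9900 / 5 = 2.5980
Σ(R_m − R̄_m)² = 177.8600  ⇒  Var(R_m) = 177.8600 / 5 = 35.5720
β = Cov / Var(R_m) = 2.5980 / 35.5720 = 0.0730
MRP = 11.3% − 4.6% = 6.70%
E(R) = R_f + β × MRP = 4.6% + 0.0730 × 6.7% = 5.09%

5.09%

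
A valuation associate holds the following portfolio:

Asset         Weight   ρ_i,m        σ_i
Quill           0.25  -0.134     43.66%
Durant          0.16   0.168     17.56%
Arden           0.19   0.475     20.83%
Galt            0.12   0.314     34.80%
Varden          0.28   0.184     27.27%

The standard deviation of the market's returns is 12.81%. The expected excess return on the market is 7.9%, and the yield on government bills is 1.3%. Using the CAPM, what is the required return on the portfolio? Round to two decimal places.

3.52%

β_Quill = -0.134 × 43.66% / 12.81% = -0.4567
β_Durant = 0.168 × 17.56% / 12.81% = 0.2303
β_Arden = 0.475 × 20.83% / 12.81% = 0.7724
β_Galt = 0.314 × 34.80% / 12.81% = 0.8530
β_Varden = 0.184 × 27.27% / 12.81% = 0.3917
β_P = Σ w_i β_i = 0.25×-0.4567 + 0.16×0.2303 + 0.19×0.7724 + 0.12×0.8530 + 0.28×0.3917 = 0.2815
E(R_P) = R_f + β_P × MRP = 1.3% + 0.2815 × 7.9% = 3.52%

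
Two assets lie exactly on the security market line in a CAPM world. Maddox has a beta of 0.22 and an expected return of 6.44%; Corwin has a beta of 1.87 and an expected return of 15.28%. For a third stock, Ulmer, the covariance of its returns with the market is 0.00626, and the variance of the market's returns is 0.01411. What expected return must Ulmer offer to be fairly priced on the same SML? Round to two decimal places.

7.64%

MRP = (15.28% − 6.44%) / (1.87 − 0.22) = 5.3576%
R_f = 6.44% − 0.22 × 5.3576% = 5.2613%
β_Ulmer = Cov / Var(R_m) = 0.00626 / 0.01411 = 0.4437
E(R_Ulmer) = R_f + β × MRP = 5.2613% + 0.4437 × 5.3576% = 7.64%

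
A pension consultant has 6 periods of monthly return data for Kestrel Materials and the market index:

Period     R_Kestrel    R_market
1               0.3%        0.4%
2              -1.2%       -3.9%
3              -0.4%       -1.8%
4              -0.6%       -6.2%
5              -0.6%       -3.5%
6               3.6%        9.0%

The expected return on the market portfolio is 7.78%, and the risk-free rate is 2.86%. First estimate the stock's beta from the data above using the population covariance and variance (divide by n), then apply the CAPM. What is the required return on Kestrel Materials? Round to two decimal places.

4.39%

Mean R_i = (0.3 − 1.2 − 0.4 − 0.6 − 0.6 + 3.6) / 6 = 0.1833%
Mean R_m = (0.4 − 3.9 − 1.8 − 6.2 − 3.5 + 9.0) / 6 = -1.0000%
Σ(R_i − R̄_i)(R_m − R̄_m) = 44.8400  ⇒  Cov = 44.8400 / 6 = 7.4733
Σ(R_m − R̄_m)² = 144.3000  ⇒  Var(R_m) = 144.3000 / 6 = 24.0500
β = Cov / Var(R_m) = 7.4733 / 24.0500 = 0.3107
MRP = 7.78% − 2.86% = 4.92%
E(R) = R_f + β × MRP = 2.86% + 0.3107 × 4.92% = 4.39%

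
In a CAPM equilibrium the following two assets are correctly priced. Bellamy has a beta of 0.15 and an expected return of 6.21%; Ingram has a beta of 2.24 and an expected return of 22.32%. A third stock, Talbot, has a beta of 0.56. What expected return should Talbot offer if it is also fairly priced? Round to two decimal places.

9.37%

MRP (SML slope) = (22.32% − 6.21%) / (2.24 − 0.15) = 16.11% / 2.09 = 7.7081%
R_f (intercept) = 6.21% − 0.15 × 7.7081% = 5.0538%
E(R_Talbot) = R_f + β × MRP = 5.0538% + 0.56 × 7.7081% = 9.37%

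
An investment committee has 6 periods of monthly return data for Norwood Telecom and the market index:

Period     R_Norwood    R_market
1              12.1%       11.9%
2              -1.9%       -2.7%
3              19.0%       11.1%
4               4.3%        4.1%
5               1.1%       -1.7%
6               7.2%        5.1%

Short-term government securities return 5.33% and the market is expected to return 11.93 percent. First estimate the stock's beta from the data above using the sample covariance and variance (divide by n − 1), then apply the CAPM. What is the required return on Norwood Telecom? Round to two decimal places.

Mean R_i = (12.1 − 1.9 + 19.0 + 4.3 + 1.1 + 7.2) / 6 = 6.9667%
Mean R_m = (11.9 − 2.7 + 11.1 + 4.1 − 1.7 + 5.1) / 6 = 4.6333%
Σ(R_i − R̄_i)(R_m − R̄_m) = 218.8267  ⇒  Cov = 218.8267 / 5 = 43.7653
Σ(R_m − R̄_m)² = 189.0133  ⇒  Var(R_m) = 189.0133 / 5 = 37.8027
β = Cov / Var(R_m) = 43.7653 / 37.8027 = 1.1577
MRP = 11.93% − 5.33% = 6.60%
E(R) = R_f + β × MRP = 5.33% + 1.1577 × 6.60% = 12.97%

12.97%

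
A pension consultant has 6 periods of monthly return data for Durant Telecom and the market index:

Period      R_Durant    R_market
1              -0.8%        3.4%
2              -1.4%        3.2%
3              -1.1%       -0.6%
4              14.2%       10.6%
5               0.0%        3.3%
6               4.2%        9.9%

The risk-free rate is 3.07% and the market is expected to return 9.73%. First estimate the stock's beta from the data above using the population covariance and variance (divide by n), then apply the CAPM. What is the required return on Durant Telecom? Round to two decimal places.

Mean R_i = (-0.8 − 1.4 − 1.1 + 14.2 + 0.0 + 4.2) / 6 = 2.5167%
Mean R_m = (3.4 + 3.2 − 0.6 + 10.6 + 3.3 + 9.9) / 6 = 4.9667%
Σ(R_i − R̄_i)(R_m − R̄_m) = 110.5633  ⇒  Cov = 110.5633 / 6 = 18.4272
Σ(R_m − R̄_m)² = 95.4133  ⇒  Var(R_m) = 95.4133 / 6 = 15.9022
β = Cov / Var(R_m) = 18.4272 / 15.9022 = 1.1588
MRP = 9.73% − 3.07% = 6.66%
E(R) = R_f + β × MRP = 3.07% + 1.1588 × 6.66% = 10.79%

10.79%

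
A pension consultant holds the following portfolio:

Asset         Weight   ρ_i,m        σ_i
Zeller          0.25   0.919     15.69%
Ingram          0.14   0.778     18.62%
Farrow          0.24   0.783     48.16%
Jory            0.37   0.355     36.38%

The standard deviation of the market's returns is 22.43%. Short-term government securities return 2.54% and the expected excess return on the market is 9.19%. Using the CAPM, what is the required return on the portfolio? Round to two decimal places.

β_Zeller = 0.919 × 15.69% / 22.43% = 0.6428
β_Ingram = 0.778 × 18.62% / 22.43% = 0.6458
β_Farrow = 0.783 × 48.16% / 22.43% = 1.6812
β_Jory = 0.355 × 36.38% / 22.43% = 0.5758
β_P = Σ w_i β_i = 0.25×0.6428 + 0.14×0.6458 + 0.24×1.6812 + 0.37×0.5758 = 0.8676
E(R_P) = R_f + β_P × MRP = 2.54% + 0.8676 × 9.19% = 10.51%

10.51%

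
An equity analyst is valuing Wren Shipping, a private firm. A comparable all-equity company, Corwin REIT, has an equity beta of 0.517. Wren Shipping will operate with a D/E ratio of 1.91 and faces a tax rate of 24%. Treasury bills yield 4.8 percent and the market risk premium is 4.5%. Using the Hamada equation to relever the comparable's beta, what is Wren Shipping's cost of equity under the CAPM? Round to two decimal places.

10.50%

β_L = β_U × [1 + (1 − t)(D/E)] = 0.517 × [1 + (1 − 0.24) × 1.91]
    = 0.517 × [1 + 0.76 × 1.91] = 0.517 × 2.4516 = 1.2675
E(R) = R_f + β_L × MRP = 4.8% + 1.2675 × 4.5% = 10.50%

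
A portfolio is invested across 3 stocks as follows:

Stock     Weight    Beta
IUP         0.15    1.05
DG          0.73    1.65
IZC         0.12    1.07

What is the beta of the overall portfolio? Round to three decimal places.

β_P = Σ w_i β_i = 0.15×1.05 + 0.73×1.65 + 0.12×1.07 = 1.4904

1.490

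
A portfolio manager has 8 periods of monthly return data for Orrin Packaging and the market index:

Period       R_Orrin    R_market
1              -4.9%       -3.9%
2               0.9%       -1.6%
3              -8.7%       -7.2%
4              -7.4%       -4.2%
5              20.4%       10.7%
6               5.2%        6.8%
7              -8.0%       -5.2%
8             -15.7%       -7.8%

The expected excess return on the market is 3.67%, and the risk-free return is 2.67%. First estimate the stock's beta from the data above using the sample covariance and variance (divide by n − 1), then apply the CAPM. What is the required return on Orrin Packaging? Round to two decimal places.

Mean R_i = (-4.9 + 0.9 − 8.7 − 7.4 + 20.4 + 5.2 − 8.0 − 15.7) / 8 = -2.2750%
Mean R_m = (-3.9 − 1.6 − 7.2 − 4.2 + 10.7 + 6.8 − 5.2 − 7.8) / 8 = -1.5500%
Σ(R_i − R̄_i)(R_m − R̄_m) = 500.8800  ⇒  Cov = 500.8800 / 7 = 71.5543
Σ(R_m − R̄_m)² = 316.6400  ⇒  Var(R_m) = 316.6400 / 7 = 45.2343
β = Cov / Var(R_m) = 71.5543 / 45.2343 = 1.5819
E(R) = R_f + β × MRP = 2.67% + 1.5819 × 3.67% = 8.48%

8.48%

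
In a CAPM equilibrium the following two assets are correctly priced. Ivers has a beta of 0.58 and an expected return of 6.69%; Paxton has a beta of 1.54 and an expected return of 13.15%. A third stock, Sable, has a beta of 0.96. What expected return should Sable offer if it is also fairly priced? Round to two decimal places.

9.25%

MRP (SML slope) = (13.15% − 6.69%) / (1.54 − 0.58) = 6.46% / 0.96 = 6.7292%
R_f (intercept) = 6.69% − 0.58 × 6.7292% = 2.7871%
E(R_Sable) = R_f + β × MRP = 2.7871% + 0.96 × 6.7292% = 9.25%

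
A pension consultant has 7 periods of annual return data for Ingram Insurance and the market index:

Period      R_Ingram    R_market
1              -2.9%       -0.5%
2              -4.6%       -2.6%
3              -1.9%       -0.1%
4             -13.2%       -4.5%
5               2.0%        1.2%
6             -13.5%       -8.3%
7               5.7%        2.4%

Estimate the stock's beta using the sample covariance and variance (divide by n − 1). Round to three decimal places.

Mean R_i = (-2.9 − 4.6 − 1.9 − 13.2 + 2.0 − 13.5 + 5.7) / 7 = -4.0571%
Mean R_m = (-0.5 − 2.6 − 0.1 − 4.5 + 1.2 − 8.3 + 2.4) / 7 = -1.7714%
Σ(R_i − R̄_i)(R_m − R̄_m) = 150.8214  ⇒  Cov = 150.8214 / 6 = 25.1369
Σ(R_m − R̄_m)² = 81.3943  ⇒  Var(R_m) = 81.3943 / 6 = 13.5657
β = Cov / Var(R_m) = 25.1369 / 13.5657 = 1.8530

1.853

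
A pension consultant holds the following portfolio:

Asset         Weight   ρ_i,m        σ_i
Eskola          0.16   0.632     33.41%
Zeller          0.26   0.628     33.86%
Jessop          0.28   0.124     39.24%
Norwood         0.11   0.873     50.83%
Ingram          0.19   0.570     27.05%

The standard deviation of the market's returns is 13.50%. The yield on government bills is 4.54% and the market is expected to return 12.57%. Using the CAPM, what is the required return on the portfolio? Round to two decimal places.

15.29%

β_Eskola = 0.632 × 33.41% / 13.50% = 1.5641
β_Zeller = 0.628 × 33.86% / 13.50% = 1.5751
β_Jessop = 0.124 × 39.24% / 13.50% = 0.3604
β_Norwood = 0.873 × 50.83% / 13.50% = 3.2870
β_Ingram = 0.570 × 27.05% / 13.50% = 1.1421
β_P = Σ w_i β_i = 0.16×1.5641 + 0.26×1.5751 + 0.28×0.3604 + 0.11×3.2870 + 0.19×1.1421 = 1.3393
MRP = 12.57% − 4.54% = 8.03%
E(R_P) = R_f + β_P × MRP = 4.54% + 1.3393 × 8.03% = 15.29%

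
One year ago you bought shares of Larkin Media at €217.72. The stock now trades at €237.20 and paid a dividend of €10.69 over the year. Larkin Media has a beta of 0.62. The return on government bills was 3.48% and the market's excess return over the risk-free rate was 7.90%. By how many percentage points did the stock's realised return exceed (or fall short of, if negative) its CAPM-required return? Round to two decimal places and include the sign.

+5.48%

Realised HPR = (P1 + D1 − P0) / P0 = (237.20 + 10.69 − 217.72) / 217.72 = 30.17 / 217.72 = 13.8572%
CAPM required = R_f + β·MRP = 3.48% + 0.62 × 7.90% = 8.3780%
α = realised − required = 13.8572% − 8.3780% = +5.48%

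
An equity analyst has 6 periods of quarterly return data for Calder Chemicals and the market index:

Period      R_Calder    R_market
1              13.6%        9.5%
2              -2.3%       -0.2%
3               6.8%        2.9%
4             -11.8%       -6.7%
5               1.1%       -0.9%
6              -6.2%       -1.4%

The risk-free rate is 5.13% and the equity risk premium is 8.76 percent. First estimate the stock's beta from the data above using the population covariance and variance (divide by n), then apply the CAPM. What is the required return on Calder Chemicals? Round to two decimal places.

19.39%

Mean R_i = (13.6 − 2.3 + 6.8 − 11.8 + 1.1 − 6.2) / 6 = 0.2000%
Mean R_m = (9.5 − 0.2 + 2.9 − 6.7 − 0.9 − 1.4) / 6 = 0.5333%
Σ(R_i − R̄_i)(R_m − R̄_m) = 235.4900  ⇒  Cov = 235.4900 / 6 = 39.2483
Σ(R_m − R̄_m)² = 144.6533  ⇒  Var(R_m) = 144.6533 / 6 = 24.1089
β = Cov / Var(R_m) = 39.2483 / 24.1089 = 1.6280
E(R) = R_f + β × MRP = 5.13% + 1.6280 × 8.76% = 19.39%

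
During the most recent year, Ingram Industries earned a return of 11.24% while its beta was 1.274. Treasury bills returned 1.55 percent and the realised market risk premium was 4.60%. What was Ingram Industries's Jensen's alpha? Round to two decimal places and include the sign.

CAPM benchmark = R_f + β(R_m − R_f) = 1.55% + 1.274 × 4.60% = 7.41040%
α = actual − benchmark = 11.24% − 7.41040% = +3.83%

+3.83%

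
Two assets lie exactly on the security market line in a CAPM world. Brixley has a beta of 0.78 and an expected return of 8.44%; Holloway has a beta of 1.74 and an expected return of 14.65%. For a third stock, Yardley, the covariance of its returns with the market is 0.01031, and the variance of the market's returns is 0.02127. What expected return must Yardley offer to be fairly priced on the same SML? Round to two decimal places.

6.53%

MRP = (14.65% − 8.44%) / (1.74 − 0.78) = 6.4688%
R_f = 8.44% − 0.78 × 6.4688% = 3.3943%
β_Yardley = Cov / Var(R_m) = 0.01031 / 0.02127 = 0.4847
E(R_Yardley) = R_f + β × MRP = 3.3943% + 0.4847 × 6.4688% = 6.53%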